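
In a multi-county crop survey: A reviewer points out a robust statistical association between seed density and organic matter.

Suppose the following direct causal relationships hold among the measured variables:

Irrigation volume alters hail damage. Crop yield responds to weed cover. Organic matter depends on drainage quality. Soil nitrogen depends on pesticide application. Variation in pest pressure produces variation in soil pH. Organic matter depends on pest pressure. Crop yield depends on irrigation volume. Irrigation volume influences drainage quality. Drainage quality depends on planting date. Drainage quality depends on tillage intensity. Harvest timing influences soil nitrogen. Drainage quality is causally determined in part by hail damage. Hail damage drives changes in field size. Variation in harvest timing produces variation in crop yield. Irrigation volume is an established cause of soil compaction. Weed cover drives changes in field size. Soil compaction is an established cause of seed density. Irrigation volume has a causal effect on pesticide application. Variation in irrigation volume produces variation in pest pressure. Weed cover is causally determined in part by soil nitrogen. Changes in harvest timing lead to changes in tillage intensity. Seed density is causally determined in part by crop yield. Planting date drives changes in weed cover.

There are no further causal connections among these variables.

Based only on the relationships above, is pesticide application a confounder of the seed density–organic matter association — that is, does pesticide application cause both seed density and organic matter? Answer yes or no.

Pesticide application has no stated causal path to organic matter. A confounder must cause both variables, so pesticide application does not qualify.

no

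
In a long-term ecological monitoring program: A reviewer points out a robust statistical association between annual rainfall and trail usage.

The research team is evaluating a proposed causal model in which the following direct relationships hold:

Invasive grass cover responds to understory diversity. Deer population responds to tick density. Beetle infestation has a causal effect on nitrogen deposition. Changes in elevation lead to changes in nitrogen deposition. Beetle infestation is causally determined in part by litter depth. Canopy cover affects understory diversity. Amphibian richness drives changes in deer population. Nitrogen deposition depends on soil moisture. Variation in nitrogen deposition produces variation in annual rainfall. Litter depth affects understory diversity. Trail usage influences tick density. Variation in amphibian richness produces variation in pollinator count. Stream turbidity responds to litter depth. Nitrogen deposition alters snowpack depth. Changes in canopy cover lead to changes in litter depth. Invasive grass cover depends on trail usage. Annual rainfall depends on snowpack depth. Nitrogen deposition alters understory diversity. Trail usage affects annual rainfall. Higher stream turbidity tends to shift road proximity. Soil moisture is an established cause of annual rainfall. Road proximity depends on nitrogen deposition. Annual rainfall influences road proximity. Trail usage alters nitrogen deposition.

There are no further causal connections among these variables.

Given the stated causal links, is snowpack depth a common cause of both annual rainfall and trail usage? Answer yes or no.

Snowpack depth has no stated causal path to trail usage. A confounder must cause both variables, so snowpack depth does not qualify.

no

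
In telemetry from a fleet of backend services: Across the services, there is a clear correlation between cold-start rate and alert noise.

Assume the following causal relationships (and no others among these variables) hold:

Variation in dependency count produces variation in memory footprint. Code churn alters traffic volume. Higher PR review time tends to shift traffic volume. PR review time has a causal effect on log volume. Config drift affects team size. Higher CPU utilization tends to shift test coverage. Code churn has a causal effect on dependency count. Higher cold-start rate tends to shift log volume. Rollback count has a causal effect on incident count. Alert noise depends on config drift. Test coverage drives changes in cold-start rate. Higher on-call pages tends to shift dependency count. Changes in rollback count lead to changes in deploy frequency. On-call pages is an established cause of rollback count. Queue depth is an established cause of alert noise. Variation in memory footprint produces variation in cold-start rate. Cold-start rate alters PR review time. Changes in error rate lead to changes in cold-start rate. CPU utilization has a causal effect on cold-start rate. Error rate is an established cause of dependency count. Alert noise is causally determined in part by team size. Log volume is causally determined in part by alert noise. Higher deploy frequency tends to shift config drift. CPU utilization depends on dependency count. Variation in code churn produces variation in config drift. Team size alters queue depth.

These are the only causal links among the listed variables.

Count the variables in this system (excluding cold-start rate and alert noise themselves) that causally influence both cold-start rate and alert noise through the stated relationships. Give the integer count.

The common causes are: code churn (to cold-start rate via code churn → dependency count → memory footprint → cold-start rate; to alert noise via code churn → config drift → alert noise); on-call pages (to cold-start rate via on-call pages → dependency count → memory footprint → cold-start rate; to alert noise via on-call pages → rollback count → deploy frequency → config drift → alert noise).
Every other variable lacks a causal path to at least one of cold-start rate and alert noise.

2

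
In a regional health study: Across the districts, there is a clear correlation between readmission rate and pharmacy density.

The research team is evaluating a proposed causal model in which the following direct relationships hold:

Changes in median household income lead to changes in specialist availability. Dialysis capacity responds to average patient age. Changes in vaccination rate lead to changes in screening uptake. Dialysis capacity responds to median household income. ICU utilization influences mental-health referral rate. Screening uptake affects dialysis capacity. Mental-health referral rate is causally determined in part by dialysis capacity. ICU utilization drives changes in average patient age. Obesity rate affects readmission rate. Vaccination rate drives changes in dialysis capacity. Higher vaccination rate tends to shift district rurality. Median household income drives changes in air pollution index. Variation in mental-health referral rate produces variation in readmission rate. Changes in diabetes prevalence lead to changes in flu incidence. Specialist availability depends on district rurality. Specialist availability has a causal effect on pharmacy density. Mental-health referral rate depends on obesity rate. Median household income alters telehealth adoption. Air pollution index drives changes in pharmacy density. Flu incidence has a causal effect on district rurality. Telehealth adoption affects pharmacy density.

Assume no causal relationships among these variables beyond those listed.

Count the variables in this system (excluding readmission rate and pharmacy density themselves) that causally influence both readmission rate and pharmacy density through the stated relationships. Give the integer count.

The common causes are: median household income (to readmission rate via median household income → dialysis capacity → mental-health referral rate → readmission rate; to pharmacy density via median household income → air pollution index → pharmacy density); vaccination rate (to readmission rate via vaccination rate → dialysis capacity → mental-health referral rate → readmission rate; to pharmacy density via vaccination rate → district rurality → specialist availability → pharmacy density).
Every other variable lacks a causal path to at least one of readmission rate and pharmacy density.

2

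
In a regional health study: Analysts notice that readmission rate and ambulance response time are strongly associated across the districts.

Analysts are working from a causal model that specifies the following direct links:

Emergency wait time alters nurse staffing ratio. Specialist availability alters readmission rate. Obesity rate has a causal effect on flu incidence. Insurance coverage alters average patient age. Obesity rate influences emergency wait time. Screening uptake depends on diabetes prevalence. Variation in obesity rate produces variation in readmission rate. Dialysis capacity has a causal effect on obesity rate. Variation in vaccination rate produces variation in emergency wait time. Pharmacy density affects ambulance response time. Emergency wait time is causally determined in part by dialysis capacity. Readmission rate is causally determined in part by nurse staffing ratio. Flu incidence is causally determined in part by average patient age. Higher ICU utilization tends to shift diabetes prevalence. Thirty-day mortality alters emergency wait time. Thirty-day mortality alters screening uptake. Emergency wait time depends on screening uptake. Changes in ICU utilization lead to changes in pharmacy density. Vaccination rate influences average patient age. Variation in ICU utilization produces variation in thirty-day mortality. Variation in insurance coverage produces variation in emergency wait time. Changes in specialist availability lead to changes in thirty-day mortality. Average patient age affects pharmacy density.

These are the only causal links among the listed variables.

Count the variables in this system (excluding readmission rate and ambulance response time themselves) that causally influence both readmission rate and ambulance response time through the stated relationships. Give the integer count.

3

The common causes are: ICU utilization (to readmission rate via ICU utilization → thirty-day mortality → emergency wait time → nurse staffing ratio → readmission rate; to ambulance response time via ICU utilization → pharmacy density → ambulance response time); insurance coverage (to readmission rate via insurance coverage → emergency wait time → nurse staffing ratio → readmission rate; to ambulance response time via insurance coverage → average patient age → pharmacy density → ambulance response time); vaccination rate (to readmission rate via vaccination rate → emergency wait time → nurse staffing ratio → readmission rate; to ambulance response time via vaccination rate → average patient age → pharmacy density → ambulance response time).
Every other variable lacks a causal path to at least one of readmission rate and ambulance response time.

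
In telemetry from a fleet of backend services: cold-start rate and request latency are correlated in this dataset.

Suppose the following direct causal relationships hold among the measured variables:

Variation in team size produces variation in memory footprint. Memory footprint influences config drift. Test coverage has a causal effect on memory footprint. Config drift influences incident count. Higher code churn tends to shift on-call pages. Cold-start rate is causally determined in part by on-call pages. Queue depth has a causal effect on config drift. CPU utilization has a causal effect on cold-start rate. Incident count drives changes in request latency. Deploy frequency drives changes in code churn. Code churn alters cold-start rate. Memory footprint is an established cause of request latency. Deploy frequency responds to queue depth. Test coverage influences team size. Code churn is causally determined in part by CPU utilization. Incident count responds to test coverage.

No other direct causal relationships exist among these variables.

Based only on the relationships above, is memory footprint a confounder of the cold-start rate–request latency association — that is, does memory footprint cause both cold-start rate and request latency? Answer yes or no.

no

Memory footprint has no stated causal path to cold-start rate. A confounder must cause both variables, so memory footprint does not qualify.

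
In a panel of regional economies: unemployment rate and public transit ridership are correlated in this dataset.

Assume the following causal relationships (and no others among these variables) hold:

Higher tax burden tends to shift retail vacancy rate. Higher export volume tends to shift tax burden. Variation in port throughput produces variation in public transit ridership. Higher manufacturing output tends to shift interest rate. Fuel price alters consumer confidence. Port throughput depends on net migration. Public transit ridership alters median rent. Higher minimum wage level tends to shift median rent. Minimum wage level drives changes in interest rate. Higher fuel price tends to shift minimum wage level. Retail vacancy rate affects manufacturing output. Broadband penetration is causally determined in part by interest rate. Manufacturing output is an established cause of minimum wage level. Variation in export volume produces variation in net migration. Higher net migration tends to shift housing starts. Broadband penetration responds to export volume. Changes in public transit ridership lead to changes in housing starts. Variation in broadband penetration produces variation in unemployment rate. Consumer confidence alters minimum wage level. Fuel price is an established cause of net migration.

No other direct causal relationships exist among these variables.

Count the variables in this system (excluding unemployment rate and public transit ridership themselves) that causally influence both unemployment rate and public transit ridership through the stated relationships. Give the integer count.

The common causes are: export volume (to unemployment rate via export volume → broadband penetration → unemployment rate; to public transit ridership via export volume → net migration → port throughput → public transit ridership); fuel price (to unemployment rate via fuel price → minimum wage level → interest rate → broadband penetration → unemployment rate; to public transit ridership via fuel price → net migration → port throughput → public transit ridership).
Every other variable lacks a causal path to at least one of unemployment rate and public transit ridership.

2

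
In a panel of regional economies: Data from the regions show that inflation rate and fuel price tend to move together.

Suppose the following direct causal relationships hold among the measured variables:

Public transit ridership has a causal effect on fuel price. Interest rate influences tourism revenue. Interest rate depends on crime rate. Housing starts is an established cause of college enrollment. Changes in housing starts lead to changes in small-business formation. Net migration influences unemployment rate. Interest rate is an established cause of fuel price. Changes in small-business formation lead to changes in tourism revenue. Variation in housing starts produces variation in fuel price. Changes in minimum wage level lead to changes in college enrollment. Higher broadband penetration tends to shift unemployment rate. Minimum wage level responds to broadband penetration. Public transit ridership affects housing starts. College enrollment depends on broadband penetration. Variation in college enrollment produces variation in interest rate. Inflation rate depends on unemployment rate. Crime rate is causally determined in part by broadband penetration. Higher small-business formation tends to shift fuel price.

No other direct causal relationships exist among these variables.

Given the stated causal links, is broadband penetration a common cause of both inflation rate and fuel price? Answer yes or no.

yes

Broadband penetration has a causal path to inflation rate (broadband penetration → unemployment rate → inflation rate) and to fuel price (broadband penetration → crime rate → interest rate → fuel price), so it is a common cause of both — a confounder.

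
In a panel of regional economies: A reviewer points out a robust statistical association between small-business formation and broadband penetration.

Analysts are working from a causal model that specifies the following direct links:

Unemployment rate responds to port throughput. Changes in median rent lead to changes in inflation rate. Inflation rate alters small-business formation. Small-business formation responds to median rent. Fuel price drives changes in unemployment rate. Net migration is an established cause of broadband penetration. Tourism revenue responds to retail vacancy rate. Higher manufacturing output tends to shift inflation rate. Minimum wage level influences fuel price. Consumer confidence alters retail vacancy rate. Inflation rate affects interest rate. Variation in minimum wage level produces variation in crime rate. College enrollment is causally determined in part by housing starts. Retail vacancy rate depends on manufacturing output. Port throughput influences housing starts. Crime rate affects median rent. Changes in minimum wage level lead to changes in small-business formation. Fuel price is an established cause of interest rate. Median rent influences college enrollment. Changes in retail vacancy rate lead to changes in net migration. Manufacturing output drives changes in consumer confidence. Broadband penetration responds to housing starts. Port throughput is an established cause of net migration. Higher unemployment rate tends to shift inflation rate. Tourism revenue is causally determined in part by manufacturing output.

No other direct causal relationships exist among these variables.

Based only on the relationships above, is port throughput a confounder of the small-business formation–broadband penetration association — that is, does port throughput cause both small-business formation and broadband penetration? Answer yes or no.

Port throughput has a causal path to small-business formation (port throughput → unemployment rate → inflation rate → small-business formation) and to broadband penetration (port throughput → housing starts → broadband penetration), so it is a common cause of both — a confounder.

yes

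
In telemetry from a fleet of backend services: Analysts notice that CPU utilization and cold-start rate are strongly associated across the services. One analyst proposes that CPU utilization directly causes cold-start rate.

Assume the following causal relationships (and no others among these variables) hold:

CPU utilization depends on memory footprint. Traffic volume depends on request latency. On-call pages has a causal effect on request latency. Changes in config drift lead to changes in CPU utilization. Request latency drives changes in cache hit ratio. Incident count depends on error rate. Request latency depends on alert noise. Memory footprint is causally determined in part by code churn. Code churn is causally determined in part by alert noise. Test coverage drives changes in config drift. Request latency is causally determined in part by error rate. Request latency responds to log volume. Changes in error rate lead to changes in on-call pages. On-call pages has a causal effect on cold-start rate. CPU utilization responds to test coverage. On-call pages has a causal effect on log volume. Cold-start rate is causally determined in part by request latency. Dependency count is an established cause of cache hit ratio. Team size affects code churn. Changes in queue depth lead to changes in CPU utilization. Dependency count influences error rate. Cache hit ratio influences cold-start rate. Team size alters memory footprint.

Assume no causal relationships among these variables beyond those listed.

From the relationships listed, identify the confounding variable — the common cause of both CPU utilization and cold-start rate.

Alert noise has a causal path to CPU utilization (alert noise → code churn → memory footprint → CPU utilization) and a separate causal path to cold-start rate (alert noise → request latency → cold-start rate), so it is a common cause of both.
No stated relationship gives CPU utilization a causal route to cold-start rate, so the correlation is explained by the shared upstream cause rather than a direct effect.

alert noise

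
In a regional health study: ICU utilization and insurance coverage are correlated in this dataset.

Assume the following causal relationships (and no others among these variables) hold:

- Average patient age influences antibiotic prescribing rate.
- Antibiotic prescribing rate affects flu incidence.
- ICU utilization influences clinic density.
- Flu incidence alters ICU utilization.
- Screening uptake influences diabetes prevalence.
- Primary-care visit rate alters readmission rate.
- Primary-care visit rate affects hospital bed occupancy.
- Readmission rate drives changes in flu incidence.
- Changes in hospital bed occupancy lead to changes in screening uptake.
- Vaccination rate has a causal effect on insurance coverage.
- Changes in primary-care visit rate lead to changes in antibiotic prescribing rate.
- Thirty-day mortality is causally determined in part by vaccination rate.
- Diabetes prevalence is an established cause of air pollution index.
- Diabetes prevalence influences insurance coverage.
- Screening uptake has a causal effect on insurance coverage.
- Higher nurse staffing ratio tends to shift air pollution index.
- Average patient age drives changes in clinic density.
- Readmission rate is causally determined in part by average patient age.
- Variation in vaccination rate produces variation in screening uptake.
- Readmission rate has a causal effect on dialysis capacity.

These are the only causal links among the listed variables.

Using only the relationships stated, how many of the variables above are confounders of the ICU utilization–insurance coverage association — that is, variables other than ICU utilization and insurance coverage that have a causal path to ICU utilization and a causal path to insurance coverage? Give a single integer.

The common causes are: primary-care visit rate (to ICU utilization via primary-care visit rate → antibiotic prescribing rate → flu incidence → ICU utilization; to insurance coverage via primary-care visit rate → hospital bed occupancy → screening uptake → insurance coverage).
Every other variable lacks a causal path to at least one of ICU utilization and insurance coverage.

1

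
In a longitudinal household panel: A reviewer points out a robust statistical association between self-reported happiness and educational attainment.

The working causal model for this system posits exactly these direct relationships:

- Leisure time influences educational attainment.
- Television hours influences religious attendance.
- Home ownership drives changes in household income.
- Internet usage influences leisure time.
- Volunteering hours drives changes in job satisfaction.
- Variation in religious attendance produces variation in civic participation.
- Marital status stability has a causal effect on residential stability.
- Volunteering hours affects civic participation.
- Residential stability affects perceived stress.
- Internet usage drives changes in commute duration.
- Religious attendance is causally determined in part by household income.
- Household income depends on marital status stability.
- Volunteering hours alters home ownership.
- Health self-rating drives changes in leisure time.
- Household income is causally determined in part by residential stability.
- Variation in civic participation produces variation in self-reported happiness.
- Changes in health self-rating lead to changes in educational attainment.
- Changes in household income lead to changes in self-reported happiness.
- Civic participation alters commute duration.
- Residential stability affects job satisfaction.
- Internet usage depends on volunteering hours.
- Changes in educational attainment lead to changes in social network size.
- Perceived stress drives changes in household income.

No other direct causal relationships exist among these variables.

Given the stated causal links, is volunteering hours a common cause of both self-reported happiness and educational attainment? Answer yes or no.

Volunteering hours has a causal path to self-reported happiness (volunteering hours → civic participation → self-reported happiness) and to educational attainment (volunteering hours → internet usage → leisure time → educational attainment), so it is a common cause of both — a confounder.

yes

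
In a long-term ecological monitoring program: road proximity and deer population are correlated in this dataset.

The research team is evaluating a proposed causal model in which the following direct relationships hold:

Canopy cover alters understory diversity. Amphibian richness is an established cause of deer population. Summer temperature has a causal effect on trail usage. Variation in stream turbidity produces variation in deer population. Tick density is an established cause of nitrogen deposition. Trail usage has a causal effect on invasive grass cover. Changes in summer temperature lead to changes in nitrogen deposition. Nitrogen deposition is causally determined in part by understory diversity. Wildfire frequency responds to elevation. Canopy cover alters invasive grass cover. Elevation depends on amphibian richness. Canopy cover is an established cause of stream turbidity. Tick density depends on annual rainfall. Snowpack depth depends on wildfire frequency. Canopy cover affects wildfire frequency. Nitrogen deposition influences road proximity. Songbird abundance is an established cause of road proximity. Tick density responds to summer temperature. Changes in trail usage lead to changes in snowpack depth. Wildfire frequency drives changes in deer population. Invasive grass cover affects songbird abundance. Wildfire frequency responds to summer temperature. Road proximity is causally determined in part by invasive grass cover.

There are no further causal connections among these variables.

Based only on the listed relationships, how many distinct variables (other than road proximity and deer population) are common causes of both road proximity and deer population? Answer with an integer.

The common causes are: canopy cover (to road proximity via canopy cover → invasive grass cover → road proximity; to deer population via canopy cover → wildfire frequency → deer population); summer temperature (to road proximity via summer temperature → nitrogen deposition → road proximity; to deer population via summer temperature → wildfire frequency → deer population).
Every other variable lacks a causal path to at least one of road proximity and deer population.

2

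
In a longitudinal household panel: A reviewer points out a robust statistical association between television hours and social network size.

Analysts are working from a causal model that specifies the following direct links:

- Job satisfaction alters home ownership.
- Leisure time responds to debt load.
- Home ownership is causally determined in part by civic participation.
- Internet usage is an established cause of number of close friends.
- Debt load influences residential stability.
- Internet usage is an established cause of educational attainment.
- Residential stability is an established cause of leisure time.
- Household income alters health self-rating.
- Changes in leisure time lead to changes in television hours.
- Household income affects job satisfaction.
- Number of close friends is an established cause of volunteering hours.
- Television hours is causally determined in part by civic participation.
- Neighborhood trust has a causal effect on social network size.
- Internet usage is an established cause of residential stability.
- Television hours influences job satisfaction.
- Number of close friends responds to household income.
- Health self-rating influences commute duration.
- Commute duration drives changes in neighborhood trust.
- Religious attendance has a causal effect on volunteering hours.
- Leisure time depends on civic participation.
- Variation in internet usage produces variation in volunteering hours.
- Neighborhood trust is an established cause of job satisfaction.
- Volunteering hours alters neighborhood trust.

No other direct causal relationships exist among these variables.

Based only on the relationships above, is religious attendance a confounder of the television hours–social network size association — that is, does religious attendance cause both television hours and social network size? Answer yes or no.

no

Religious attendance has no stated causal path to television hours. A confounder must cause both variables, so religious attendance does not qualify.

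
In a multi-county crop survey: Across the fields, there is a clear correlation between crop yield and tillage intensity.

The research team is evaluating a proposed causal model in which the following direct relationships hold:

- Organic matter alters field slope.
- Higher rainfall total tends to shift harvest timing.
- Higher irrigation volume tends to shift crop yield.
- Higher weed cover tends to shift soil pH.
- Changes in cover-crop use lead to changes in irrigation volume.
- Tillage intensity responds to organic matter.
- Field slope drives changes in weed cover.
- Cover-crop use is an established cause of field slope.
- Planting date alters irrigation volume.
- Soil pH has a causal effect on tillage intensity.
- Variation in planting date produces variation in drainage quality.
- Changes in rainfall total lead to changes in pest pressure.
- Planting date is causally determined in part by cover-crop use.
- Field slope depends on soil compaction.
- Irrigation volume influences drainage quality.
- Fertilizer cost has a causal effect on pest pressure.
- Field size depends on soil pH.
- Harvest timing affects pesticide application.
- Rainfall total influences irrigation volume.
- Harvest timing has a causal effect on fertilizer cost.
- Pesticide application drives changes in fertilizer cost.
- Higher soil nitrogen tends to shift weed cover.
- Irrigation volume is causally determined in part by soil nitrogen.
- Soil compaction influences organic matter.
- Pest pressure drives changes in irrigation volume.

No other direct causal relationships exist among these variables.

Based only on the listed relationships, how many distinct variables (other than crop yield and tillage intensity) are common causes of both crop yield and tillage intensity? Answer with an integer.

2

The common causes are: cover-crop use (to crop yield via cover-crop use → irrigation volume → crop yield; to tillage intensity via cover-crop use → field slope → weed cover → soil pH → tillage intensity); soil nitrogen (to crop yield via soil nitrogen → irrigation volume → crop yield; to tillage intensity via soil nitrogen → weed cover → soil pH → tillage intensity).
Every other variable lacks a causal path to at least one of crop yield and tillage intensity.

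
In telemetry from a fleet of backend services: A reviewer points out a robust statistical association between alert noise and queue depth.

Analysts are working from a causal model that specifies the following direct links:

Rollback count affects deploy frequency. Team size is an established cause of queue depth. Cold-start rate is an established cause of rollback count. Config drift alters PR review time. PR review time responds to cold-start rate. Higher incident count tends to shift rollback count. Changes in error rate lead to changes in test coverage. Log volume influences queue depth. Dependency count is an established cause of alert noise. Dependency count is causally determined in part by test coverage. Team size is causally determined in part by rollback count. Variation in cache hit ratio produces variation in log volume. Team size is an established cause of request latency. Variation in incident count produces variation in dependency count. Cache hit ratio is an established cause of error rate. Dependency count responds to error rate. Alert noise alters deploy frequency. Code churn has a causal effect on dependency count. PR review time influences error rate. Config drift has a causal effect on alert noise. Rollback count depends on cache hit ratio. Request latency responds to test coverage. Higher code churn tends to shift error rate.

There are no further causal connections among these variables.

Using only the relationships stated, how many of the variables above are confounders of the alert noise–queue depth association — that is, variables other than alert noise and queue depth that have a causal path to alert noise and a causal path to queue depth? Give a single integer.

The common causes are: cache hit ratio (to alert noise via cache hit ratio → error rate → dependency count → alert noise; to queue depth via cache hit ratio → log volume → queue depth); cold-start rate (to alert noise via cold-start rate → PR review time → error rate → dependency count → alert noise; to queue depth via cold-start rate → rollback count → team size → queue depth); incident count (to alert noise via incident count → dependency count → alert noise; to queue depth via incident count → rollback count → team size → queue depth).
Every other variable lacks a causal path to at least one of alert noise and queue depth.

3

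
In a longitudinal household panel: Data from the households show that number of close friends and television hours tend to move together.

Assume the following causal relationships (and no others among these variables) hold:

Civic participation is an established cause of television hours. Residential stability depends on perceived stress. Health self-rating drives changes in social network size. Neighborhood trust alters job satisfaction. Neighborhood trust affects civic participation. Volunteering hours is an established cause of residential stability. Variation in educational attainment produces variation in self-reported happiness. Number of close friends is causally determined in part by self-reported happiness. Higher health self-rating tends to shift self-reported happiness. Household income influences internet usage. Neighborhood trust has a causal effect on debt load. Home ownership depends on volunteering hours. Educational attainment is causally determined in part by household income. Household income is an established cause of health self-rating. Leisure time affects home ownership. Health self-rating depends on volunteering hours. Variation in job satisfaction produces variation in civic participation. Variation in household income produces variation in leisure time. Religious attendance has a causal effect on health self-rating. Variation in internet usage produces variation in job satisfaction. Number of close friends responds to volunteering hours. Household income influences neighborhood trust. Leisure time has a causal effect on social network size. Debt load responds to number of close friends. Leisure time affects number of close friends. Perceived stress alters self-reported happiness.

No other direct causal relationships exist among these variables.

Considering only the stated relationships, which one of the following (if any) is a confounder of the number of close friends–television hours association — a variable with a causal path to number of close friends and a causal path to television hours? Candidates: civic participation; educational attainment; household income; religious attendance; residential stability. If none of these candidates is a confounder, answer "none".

Household income causes number of close friends (household income → leisure time → number of close friends) and also causes television hours (household income → neighborhood trust → civic participation → television hours); it is a common cause of both.
Each of the other candidates lacks a causal path to at least one of number of close friends and television hours, so they do not confound the relationship.

household income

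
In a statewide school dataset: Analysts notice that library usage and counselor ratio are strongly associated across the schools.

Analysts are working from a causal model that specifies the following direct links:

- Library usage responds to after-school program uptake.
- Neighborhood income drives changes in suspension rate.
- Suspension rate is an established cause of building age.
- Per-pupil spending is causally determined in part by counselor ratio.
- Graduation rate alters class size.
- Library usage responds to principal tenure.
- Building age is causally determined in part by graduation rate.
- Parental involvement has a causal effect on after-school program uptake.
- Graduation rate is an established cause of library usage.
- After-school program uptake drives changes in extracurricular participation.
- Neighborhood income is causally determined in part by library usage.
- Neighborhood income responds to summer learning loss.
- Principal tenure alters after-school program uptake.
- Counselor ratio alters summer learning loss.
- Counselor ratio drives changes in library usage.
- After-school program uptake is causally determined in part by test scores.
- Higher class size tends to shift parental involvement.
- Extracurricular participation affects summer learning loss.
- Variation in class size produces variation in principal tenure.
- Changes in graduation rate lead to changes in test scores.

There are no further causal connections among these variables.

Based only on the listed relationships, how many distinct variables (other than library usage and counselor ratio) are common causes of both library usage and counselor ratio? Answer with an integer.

No listed variable has a causal path to both library usage and counselor ratio, so there are no common causes.

0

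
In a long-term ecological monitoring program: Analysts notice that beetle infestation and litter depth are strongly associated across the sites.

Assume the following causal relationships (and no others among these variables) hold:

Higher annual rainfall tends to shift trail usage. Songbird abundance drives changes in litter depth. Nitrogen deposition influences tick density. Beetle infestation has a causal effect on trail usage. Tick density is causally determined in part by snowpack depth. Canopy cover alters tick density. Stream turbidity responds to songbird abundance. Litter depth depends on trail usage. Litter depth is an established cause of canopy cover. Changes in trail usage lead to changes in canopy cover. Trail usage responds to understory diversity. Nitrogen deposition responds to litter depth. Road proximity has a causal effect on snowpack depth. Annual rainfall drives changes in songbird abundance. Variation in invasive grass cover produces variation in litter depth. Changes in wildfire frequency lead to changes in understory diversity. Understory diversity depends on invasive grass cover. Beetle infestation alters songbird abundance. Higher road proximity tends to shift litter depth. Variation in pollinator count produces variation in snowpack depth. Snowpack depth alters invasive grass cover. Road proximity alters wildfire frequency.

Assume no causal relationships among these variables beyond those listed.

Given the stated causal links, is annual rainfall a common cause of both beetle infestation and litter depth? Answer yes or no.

Annual rainfall has no stated causal path to beetle infestation. A confounder must cause both variables, so annual rainfall does not qualify.

no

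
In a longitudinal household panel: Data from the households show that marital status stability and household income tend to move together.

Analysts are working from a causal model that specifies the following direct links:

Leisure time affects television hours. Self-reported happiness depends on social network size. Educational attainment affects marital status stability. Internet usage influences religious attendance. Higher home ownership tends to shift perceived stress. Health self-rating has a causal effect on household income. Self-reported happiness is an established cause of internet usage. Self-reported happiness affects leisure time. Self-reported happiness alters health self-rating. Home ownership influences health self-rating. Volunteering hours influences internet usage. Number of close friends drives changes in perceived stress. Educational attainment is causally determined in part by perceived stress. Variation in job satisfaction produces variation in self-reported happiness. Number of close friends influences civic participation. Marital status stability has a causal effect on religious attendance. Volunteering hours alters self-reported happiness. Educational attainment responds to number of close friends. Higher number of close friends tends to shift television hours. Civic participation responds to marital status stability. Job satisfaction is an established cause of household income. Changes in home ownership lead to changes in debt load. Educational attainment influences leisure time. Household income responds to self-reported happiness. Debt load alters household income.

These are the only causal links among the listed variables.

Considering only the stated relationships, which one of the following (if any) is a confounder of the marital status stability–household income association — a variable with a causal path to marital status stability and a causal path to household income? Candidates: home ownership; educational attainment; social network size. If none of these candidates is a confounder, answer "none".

Home ownership causes marital status stability (home ownership → perceived stress → educational attainment → marital status stability) and also causes household income (home ownership → health self-rating → household income); it is a common cause of both.
Each of the other candidates lacks a causal path to at least one of marital status stability and household income, so they do not confound the relationship.

home ownership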